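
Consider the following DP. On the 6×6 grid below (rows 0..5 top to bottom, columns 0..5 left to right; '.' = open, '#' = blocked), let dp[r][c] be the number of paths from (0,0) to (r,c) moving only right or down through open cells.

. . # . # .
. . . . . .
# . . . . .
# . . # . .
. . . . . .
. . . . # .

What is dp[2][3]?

r\c   0   1   2   3   4   5
  0   1   1   0   0   0   0
  1   1   2   2   2   2   2
  2   0   2   4   6   8  10
  3   0   2   6   0   8  18
  4   0   2   8   8  16  34
  5   0   2  10  18   0  34

6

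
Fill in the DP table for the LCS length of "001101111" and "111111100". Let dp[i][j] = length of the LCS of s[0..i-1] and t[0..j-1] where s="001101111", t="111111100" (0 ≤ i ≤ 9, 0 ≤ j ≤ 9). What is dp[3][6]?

1

   ''  1  1  1  1  1  1  1  0  0
''  0  0  0  0  0  0  0  0  0  0
 0  0  0  0  0  0  0  0  0  1  1
 0  0  0  0  0  0  0  0  0  1  2
 1  0  1  1  1  1  1  1  1  1  2
 1  0  1  2  2  2  2  2  2  2  2
 0  0  1  2  2  2  2  2  2  3  3
 1  0  1  2  3  3  3  3  3  3  3
 1  0  1  2  3  4  4  4  4  4  4
 1  0  1  2  3  4  5  5  5  5  5
 1  0  1  2  3  4  5  6  6  6  6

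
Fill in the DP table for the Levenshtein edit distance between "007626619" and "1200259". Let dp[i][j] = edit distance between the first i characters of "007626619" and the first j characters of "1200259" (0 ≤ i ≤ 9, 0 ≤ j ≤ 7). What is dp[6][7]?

6

   ''  1  2  0  0  2  5  9
''  0  1  2  3  4  5  6  7
 0  1  1  2  2  3  4  5  6
 0  2  2  2  2  2  3  4  5
 7  3  3  3  3  3  3  4  5
 6  4  4  4  4  4  4  4  5
 2  5  5  4  5  5  4  5  5
 6  6  6  5  5  6  5  5  6
 6  7  7  6  6  6  6  6  6
 1  8  7  7  7  7  7  7  7
 9  9  8  8  8  8  8  8  7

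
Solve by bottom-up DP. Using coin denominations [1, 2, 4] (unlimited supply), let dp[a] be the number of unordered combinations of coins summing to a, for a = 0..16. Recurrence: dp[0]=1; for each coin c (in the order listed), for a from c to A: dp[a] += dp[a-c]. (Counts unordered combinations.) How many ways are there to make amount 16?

25

after  coin     0     1     2     3     4     5     6     7     8     9    10    11    12    13    14    15    16
          1     1     1     1     1     1     1     1     1     1     1     1     1     1     1     1     1     1
          2     1     1     2     2     3     3     4     4     5     5     6     6     7     7     8     8     9
          4     1     1     2     2     4     4     6     6     9     9    12    12    16    16    20    20    25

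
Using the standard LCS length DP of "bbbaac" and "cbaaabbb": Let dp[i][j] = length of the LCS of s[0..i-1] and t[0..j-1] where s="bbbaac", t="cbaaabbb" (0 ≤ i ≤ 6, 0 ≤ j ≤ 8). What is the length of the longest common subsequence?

   ''  c  b  a  a  a  b  b  b
''  0  0  0  0  0  0  0  0  0
 b  0  0  1  1  1  1  1  1  1
 b  0  0  1  1  1  1  2  2  2
 b  0  0  1  1  1  1  2  3  3
 a  0  0  1  2  2  2  2  3  3
 a  0  0  1  2  3  3  3  3  3
 c  0  1  1  2  3  3  3  3  3

3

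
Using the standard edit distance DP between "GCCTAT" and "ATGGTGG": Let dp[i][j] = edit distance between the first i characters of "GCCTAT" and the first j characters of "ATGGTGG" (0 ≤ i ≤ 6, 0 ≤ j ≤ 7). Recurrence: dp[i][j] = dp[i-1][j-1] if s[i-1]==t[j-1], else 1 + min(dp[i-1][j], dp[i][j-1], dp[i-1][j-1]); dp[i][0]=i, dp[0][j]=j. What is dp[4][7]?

   ''  A  T  G  G  T  G  G
''  0  1  2  3  4  5  6  7
 G  1  1  2  2  3  4  5  6
 C  2  2  2  3  3  4  5  6
 C  3  3  3  3  4  4  5  6
 T  4  4  3  4  4  4  5  6
 A  5  4  4  4  5  5  5  6
 T  6  5  4  5  5  5  6  6

6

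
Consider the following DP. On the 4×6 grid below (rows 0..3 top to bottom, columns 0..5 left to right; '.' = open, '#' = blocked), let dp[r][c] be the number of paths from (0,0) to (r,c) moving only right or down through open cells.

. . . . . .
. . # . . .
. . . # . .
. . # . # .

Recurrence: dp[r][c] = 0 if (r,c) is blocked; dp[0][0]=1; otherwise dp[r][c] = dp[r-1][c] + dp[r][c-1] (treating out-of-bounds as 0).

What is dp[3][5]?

5

r\c   0   1   2   3   4   5
  0   1   1   1   1   1   1
  1   1   2   0   1   2   3
  2   1   3   3   0   2   5
  3   1   4   0   0   0   5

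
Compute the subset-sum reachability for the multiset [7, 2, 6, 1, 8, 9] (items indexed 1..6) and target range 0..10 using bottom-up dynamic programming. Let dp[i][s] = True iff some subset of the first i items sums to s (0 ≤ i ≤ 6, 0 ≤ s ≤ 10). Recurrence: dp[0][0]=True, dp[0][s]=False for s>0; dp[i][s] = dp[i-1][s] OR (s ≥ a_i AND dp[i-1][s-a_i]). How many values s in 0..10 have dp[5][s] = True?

i\s   0   1   2   3   4   5   6   7   8   9  10
  0   T   F   F   F   F   F   F   F   F   F   F
  1   T   F   F   F   F   F   F   T   F   F   F
  2   T   F   T   F   F   F   F   T   F   T   F
  3   T   F   T   F   F   F   T   T   T   T   F
  4   T   T   T   T   F   F   T   T   T   T   T
  5   T   T   T   T   F   F   T   T   T   T   T
  6   T   T   T   T   F   F   T   T   T   T   T

9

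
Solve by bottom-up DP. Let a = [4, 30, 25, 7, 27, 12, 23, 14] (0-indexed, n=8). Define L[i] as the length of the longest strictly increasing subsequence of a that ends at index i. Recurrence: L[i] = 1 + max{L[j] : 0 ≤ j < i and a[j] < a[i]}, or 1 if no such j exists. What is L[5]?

   i    0    1    2    3    4    5    6    7
a[i]    4   30   25    7   27   12   23   14
L[i]    1    2    2    2    3    3    4    4

3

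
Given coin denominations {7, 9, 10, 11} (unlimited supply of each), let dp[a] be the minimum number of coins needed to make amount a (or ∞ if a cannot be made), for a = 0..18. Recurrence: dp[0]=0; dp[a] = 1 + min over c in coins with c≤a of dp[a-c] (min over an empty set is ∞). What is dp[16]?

2

 a  0  1  2  3  4  5  6  7  8  9 10 11 12 13 14 15 16 17 18
dp  0  -  -  -  -  -  -  1  -  1  1  1  -  -  2  -  2  2  2
(- denotes ∞ / unreachable)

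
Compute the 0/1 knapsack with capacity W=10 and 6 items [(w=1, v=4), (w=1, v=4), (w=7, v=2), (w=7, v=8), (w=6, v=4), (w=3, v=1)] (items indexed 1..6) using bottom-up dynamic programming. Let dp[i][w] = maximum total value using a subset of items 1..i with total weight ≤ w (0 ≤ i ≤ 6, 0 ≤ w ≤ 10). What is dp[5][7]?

i\w   0   1   2   3   4   5   6   7   8   9  10
  0   0   0   0   0   0   0   0   0   0   0   0
  1   0   4   4   4   4   4   4   4   4   4   4
  2   0   4   8   8   8   8   8   8   8   8   8
  3   0   4   8   8   8   8   8   8   8  10  10
  4   0   4   8   8   8   8   8   8  12  16  16
  5   0   4   8   8   8   8   8   8  12  16  16
  6   0   4   8   8   8   9   9   9  12  16  16

8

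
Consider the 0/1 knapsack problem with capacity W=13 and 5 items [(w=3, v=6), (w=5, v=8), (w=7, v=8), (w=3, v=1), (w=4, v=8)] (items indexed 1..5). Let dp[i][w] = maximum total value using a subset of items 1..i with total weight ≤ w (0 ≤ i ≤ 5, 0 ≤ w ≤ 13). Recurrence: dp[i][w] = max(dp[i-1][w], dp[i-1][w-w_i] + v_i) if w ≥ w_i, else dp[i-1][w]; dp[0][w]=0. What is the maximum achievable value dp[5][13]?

i\w   0   1   2   3   4   5   6   7   8   9  10  11  12  13
  0   0   0   0   0   0   0   0   0   0   0   0   0   0   0
  1   0   0   0   6   6   6   6   6   6   6   6   6   6   6
  2   0   0   0   6   6   8   8   8  14  14  14  14  14  14
  3   0   0   0   6   6   8   8   8  14  14  14  14  16  16
  4   0   0   0   6   6   8   8   8  14  14  14  15  16  16
  5   0   0   0   6   8   8   8  14  14  16  16  16  22  22

22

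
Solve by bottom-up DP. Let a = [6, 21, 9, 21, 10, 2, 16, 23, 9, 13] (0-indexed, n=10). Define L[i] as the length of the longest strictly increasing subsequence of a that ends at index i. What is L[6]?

   i    0    1    2    3    4    5    6    7    8    9
a[i]    6   21    9   21   10    2   16   23    9   13
L[i]    1    2    2    3    3    1    4    5    2    4

4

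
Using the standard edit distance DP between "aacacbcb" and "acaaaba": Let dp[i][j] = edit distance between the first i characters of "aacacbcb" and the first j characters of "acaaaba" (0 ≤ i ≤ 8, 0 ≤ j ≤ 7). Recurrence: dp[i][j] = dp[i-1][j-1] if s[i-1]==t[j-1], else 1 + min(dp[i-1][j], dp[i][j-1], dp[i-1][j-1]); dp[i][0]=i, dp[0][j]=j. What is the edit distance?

5

   ''  a  c  a  a  a  b  a
''  0  1  2  3  4  5  6  7
 a  1  0  1  2  3  4  5  6
 a  2  1  1  1  2  3  4  5
 c  3  2  1  2  2  3  4  5
 a  4  3  2  1  2  2  3  4
 c  5  4  3  2  2  3  3  4
 b  6  5  4  3  3  3  3  4
 c  7  6  5  4  4  4  4  4
 b  8  7  6  5  5  5  4  5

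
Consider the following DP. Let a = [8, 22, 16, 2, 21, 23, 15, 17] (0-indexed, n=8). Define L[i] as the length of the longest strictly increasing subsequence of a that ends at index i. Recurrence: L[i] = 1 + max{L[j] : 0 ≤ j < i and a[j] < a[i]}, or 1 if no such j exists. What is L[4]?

3

   i    0    1    2    3    4    5    6    7
a[i]    8   22   16    2   21   23   15   17
L[i]    1    2    2    1    3    4    2    3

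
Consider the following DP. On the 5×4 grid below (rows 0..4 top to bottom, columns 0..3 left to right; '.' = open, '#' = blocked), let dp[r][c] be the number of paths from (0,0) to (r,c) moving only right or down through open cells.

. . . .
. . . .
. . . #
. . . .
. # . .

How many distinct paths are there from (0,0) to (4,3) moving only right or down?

20

r\c   0   1   2   3
  0   1   1   1   1
  1   1   2   3   4
  2   1   3   6   0
  3   1   4  10  10
  4   1   0  10  20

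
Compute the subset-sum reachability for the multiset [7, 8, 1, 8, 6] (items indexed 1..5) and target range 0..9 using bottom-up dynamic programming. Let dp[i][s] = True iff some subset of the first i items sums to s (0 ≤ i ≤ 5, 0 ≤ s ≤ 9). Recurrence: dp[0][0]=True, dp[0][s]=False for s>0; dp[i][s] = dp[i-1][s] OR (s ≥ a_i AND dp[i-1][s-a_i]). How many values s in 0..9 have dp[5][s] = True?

6

i\s   0   1   2   3   4   5   6   7   8   9
  0   T   F   F   F   F   F   F   F   F   F
  1   T   F   F   F   F   F   F   T   F   F
  2   T   F   F   F   F   F   F   T   T   F
  3   T   T   F   F   F   F   F   T   T   T
  4   T   T   F   F   F   F   F   T   T   T
  5   T   T   F   F   F   F   T   T   T   T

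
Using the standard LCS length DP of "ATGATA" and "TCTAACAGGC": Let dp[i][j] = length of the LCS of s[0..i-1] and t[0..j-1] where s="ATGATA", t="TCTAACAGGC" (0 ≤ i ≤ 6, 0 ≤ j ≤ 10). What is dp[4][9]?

2

   ''  T  C  T  A  A  C  A  G  G  C
''  0  0  0  0  0  0  0  0  0  0  0
 A  0  0  0  0  1  1  1  1  1  1  1
 T  0  1  1  1  1  1  1  1  1  1  1
 G  0  1  1  1  1  1  1  1  2  2  2
 A  0  1  1  1  2  2  2  2  2  2  2
 T  0  1  1  2  2  2  2  2  2  2  2
 A  0  1  1  2  3  3  3  3  3  3  3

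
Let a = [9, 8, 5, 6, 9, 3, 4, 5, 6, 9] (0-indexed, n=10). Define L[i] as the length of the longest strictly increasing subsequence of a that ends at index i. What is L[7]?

3

   i    0    1    2    3    4    5    6    7    8    9
a[i]    9    8    5    6    9    3    4    5    6    9
L[i]    1    1    1    2    3    1    2    3    4    5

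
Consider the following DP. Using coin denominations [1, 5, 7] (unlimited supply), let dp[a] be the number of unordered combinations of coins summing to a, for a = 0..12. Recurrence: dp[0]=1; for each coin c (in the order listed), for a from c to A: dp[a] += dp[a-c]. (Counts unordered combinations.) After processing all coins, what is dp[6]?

after  coin     0     1     2     3     4     5     6     7     8     9    10    11    12
          1     1     1     1     1     1     1     1     1     1     1     1     1     1
          5     1     1     1     1     1     2     2     2     2     2     3     3     3
          7     1     1     1     1     1     2     2     3     3     3     4     4     5

2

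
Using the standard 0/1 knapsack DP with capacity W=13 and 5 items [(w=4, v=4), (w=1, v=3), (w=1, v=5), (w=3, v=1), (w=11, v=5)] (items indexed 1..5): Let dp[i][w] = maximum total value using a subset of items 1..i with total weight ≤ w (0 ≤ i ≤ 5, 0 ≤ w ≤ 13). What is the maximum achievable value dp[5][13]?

13

i\w   0   1   2   3   4   5   6   7   8   9  10  11  12  13
  0   0   0   0   0   0   0   0   0   0   0   0   0   0   0
  1   0   0   0   0   4   4   4   4   4   4   4   4   4   4
  2   0   3   3   3   4   7   7   7   7   7   7   7   7   7
  3   0   5   8   8   8   9  12  12  12  12  12  12  12  12
  4   0   5   8   8   8   9  12  12  12  13  13  13  13  13
  5   0   5   8   8   8   9  12  12  12  13  13  13  13  13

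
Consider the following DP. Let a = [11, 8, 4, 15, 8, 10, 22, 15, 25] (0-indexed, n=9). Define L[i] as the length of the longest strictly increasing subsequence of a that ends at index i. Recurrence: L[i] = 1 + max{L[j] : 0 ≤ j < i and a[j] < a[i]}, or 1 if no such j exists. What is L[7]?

4

   i    0    1    2    3    4    5    6    7    8
a[i]   11    8    4   15    8   10   22   15   25
L[i]    1    1    1    2    2    3    4    4    5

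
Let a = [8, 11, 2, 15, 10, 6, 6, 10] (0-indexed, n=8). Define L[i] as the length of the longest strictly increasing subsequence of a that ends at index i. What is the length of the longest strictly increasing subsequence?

3

   i    0    1    2    3    4    5    6    7
a[i]    8   11    2   15   10    6    6   10
L[i]    1    2    1    3    2    2    2    3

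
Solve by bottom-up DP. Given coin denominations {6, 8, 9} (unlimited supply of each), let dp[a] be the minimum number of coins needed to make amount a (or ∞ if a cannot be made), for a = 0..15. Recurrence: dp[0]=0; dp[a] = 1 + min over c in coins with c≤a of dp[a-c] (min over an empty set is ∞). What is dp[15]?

 a  0  1  2  3  4  5  6  7  8  9 10 11 12 13 14 15
dp  0  -  -  -  -  -  1  -  1  1  -  -  2  -  2  2
(- denotes ∞ / unreachable)

2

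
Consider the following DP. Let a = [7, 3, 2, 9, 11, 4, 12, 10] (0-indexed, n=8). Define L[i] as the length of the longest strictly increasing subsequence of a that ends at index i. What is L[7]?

   i    0    1    2    3    4    5    6    7
a[i]    7    3    2    9   11    4   12   10
L[i]    1    1    1    2    3    2    4    3

3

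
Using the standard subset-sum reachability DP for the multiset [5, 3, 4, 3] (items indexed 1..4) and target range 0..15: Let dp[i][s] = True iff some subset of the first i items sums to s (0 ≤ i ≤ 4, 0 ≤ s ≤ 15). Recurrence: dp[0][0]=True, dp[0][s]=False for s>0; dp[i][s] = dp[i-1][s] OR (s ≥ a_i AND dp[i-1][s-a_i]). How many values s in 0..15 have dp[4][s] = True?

12

i\s   0   1   2   3   4   5   6   7   8   9  10  11  12  13  14  15
  0   T   F   F   F   F   F   F   F   F   F   F   F   F   F   F   F
  1   T   F   F   F   F   T   F   F   F   F   F   F   F   F   F   F
  2   T   F   F   T   F   T   F   F   T   F   F   F   F   F   F   F
  3   T   F   F   T   T   T   F   T   T   T   F   F   T   F   F   F
  4   T   F   F   T   T   T   T   T   T   T   T   T   T   F   F   T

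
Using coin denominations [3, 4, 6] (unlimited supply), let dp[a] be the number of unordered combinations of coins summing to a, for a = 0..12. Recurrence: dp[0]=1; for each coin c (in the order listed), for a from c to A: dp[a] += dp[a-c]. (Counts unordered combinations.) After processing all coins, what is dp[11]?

after  coin     0     1     2     3     4     5     6     7     8     9    10    11    12
          3     1     0     0     1     0     0     1     0     0     1     0     0     1
          4     1     0     0     1     1     0     1     1     1     1     1     1     2
          6     1     0     0     1     1     0     2     1     1     2     2     1     4

1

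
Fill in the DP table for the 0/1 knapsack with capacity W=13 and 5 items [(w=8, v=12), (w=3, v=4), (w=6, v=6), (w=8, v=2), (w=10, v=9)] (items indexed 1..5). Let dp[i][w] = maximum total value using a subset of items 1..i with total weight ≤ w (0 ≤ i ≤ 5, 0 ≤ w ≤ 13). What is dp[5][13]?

i\w   0   1   2   3   4   5   6   7   8   9  10  11  12  13
  0   0   0   0   0   0   0   0   0   0   0   0   0   0   0
  1   0   0   0   0   0   0   0   0  12  12  12  12  12  12
  2   0   0   0   4   4   4   4   4  12  12  12  16  16  16
  3   0   0   0   4   4   4   6   6  12  12  12  16  16  16
  4   0   0   0   4   4   4   6   6  12  12  12  16  16  16
  5   0   0   0   4   4   4   6   6  12  12  12  16  16  16

16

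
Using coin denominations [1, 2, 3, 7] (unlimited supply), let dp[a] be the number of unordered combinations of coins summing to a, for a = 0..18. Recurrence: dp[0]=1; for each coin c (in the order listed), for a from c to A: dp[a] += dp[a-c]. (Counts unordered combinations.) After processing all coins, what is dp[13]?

28

after  coin     0     1     2     3     4     5     6     7     8     9    10    11    12    13    14    15    16    17    18
          1     1     1     1     1     1     1     1     1     1     1     1     1     1     1     1     1     1     1     1
          2     1     1     2     2     3     3     4     4     5     5     6     6     7     7     8     8     9     9    10
          3     1     1     2     3     4     5     7     8    10    12    14    16    19    21    24    27    30    33    37
          7     1     1     2     3     4     5     7     9    11    14    17    20    24    28    33    38    44    50    57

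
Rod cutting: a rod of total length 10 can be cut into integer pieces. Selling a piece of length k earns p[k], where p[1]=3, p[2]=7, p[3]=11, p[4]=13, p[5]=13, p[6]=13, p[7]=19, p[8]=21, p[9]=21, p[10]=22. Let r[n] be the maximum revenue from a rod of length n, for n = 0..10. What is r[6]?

22

   n    0    1    2    3    4    5    6    7    8    9   10
r[n]    0    3    7   11   14   18   22   25   29   33   36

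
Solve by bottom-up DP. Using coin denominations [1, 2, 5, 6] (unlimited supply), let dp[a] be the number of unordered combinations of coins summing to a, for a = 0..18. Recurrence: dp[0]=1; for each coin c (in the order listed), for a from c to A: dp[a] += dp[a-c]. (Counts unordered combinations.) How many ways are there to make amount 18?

43

after  coin     0     1     2     3     4     5     6     7     8     9    10    11    12    13    14    15    16    17    18
          1     1     1     1     1     1     1     1     1     1     1     1     1     1     1     1     1     1     1     1
          2     1     1     2     2     3     3     4     4     5     5     6     6     7     7     8     8     9     9    10
          5     1     1     2     2     3     4     5     6     7     8    10    11    13    14    16    18    20    22    24
          6     1     1     2     2     3     4     6     7     9    10    13    15    19    21    25    28    33    37    43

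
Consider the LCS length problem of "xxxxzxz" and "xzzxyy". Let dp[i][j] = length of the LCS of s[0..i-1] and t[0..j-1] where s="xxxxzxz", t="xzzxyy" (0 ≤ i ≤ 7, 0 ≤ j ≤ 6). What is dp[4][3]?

1

   ''  x  z  z  x  y  y
''  0  0  0  0  0  0  0
 x  0  1  1  1  1  1  1
 x  0  1  1  1  2  2  2
 x  0  1  1  1  2  2  2
 x  0  1  1  1  2  2  2
 z  0  1  2  2  2  2  2
 x  0  1  2  2  3  3  3
 z  0  1  2  3  3  3  3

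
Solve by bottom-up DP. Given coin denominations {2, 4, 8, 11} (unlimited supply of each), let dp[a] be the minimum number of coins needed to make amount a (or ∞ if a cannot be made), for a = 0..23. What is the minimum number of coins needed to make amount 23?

 a  0  1  2  3  4  5  6  7  8  9 10 11 12 13 14 15 16 17 18 19 20 21 22 23
dp  0  -  1  -  1  -  2  -  1  -  2  1  2  2  3  2  2  3  3  2  3  3  2  3
(- denotes ∞ / unreachable)

3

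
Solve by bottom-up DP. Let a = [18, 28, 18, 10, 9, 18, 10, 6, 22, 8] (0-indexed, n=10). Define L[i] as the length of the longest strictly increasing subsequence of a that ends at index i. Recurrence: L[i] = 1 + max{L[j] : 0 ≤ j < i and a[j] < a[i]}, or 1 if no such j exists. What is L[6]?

2

   i    0    1    2    3    4    5    6    7    8    9
a[i]   18   28   18   10    9   18   10    6   22    8
L[i]    1    2    1    1    1    2    2    1    3    2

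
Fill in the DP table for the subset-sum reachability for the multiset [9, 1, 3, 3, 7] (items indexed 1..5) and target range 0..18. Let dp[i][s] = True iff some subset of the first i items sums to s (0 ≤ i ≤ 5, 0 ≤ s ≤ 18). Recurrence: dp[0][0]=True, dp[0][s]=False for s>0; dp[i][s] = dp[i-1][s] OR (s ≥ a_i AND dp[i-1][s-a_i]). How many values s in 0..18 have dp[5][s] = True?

i\s   0   1   2   3   4   5   6   7   8   9  10  11  12  13  14  15  16  17  18
  0   T   F   F   F   F   F   F   F   F   F   F   F   F   F   F   F   F   F   F
  1   T   F   F   F   F   F   F   F   F   T   F   F   F   F   F   F   F   F   F
  2   T   T   F   F   F   F   F   F   F   T   T   F   F   F   F   F   F   F   F
  3   T   T   F   T   T   F   F   F   F   T   T   F   T   T   F   F   F   F   F
  4   T   T   F   T   T   F   T   T   F   T   T   F   T   T   F   T   T   F   F
  5   T   T   F   T   T   F   T   T   T   T   T   T   T   T   T   T   T   T   F

16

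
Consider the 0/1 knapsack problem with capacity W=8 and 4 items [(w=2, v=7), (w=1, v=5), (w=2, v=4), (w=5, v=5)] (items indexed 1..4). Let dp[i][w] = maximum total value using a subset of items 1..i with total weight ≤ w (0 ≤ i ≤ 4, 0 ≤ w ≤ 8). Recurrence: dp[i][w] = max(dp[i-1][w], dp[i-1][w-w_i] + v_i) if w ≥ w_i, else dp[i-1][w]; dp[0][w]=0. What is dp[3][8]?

16

i\w   0   1   2   3   4   5   6   7   8
  0   0   0   0   0   0   0   0   0   0
  1   0   0   7   7   7   7   7   7   7
  2   0   5   7  12  12  12  12  12  12
  3   0   5   7  12  12  16  16  16  16
  4   0   5   7  12  12  16  16  16  17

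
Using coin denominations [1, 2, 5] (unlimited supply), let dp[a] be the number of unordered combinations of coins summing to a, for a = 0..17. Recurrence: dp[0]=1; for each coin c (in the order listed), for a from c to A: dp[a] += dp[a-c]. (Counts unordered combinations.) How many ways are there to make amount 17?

22

after  coin     0     1     2     3     4     5     6     7     8     9    10    11    12    13    14    15    16    17
          1     1     1     1     1     1     1     1     1     1     1     1     1     1     1     1     1     1     1
          2     1     1     2     2     3     3     4     4     5     5     6     6     7     7     8     8     9     9
          5     1     1     2     2     3     4     5     6     7     8    10    11    13    14    16    18    20    22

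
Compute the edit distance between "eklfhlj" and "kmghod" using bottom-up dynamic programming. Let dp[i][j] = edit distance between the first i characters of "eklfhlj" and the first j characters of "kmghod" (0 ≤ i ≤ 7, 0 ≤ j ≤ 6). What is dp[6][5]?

   ''  k  m  g  h  o  d
''  0  1  2  3  4  5  6
 e  1  1  2  3  4  5  6
 k  2  1  2  3  4  5  6
 l  3  2  2  3  4  5  6
 f  4  3  3  3  4  5  6
 h  5  4  4  4  3  4  5
 l  6  5  5  5  4  4  5
 j  7  6  6  6  5  5  5

4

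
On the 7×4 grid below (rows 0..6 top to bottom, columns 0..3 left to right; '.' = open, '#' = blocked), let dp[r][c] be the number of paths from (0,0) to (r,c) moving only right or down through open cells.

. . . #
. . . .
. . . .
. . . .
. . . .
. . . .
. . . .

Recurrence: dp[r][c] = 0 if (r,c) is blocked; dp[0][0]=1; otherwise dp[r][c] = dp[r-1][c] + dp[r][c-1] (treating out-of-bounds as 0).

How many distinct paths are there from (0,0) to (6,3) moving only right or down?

r\c   0   1   2   3
  0   1   1   1   0
  1   1   2   3   3
  2   1   3   6   9
  3   1   4  10  19
  4   1   5  15  34
  5   1   6  21  55
  6   1   7  28  83

83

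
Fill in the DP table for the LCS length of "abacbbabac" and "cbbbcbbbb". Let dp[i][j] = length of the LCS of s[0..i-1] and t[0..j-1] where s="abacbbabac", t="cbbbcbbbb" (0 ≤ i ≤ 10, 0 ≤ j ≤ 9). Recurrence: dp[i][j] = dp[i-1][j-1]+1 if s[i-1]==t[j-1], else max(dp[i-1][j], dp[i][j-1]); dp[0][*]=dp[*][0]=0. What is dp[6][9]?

4

   ''  c  b  b  b  c  b  b  b  b
''  0  0  0  0  0  0  0  0  0  0
 a  0  0  0  0  0  0  0  0  0  0
 b  0  0  1  1  1  1  1  1  1  1
 a  0  0  1  1  1  1  1  1  1  1
 c  0  1  1  1  1  2  2  2  2  2
 b  0  1  2  2  2  2  3  3  3  3
 b  0  1  2  3  3  3  3  4  4  4
 a  0  1  2  3  3  3  3  4  4  4
 b  0  1  2  3  4  4  4  4  5  5
 a  0  1  2  3  4  4  4  4  5  5
 c  0  1  2  3  4  5  5  5  5  5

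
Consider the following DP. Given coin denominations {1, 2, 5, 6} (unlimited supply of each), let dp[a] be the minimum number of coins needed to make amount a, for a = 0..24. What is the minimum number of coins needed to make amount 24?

 a  0  1  2  3  4  5  6  7  8  9 10 11 12 13 14 15 16 17 18 19 20 21 22 23 24
dp  0  1  1  2  2  1  1  2  2  3  2  2  2  3  3  3  3  3  3  4  4  4  4  4  4

4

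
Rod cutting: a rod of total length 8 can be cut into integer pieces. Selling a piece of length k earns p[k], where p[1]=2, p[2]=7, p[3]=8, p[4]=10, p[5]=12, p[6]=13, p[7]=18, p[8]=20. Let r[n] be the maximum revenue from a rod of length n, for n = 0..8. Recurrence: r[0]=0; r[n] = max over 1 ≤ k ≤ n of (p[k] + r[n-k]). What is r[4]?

   n    0    1    2    3    4    5    6    7    8
r[n]    0    2    7    9   14   16   21   23   28

14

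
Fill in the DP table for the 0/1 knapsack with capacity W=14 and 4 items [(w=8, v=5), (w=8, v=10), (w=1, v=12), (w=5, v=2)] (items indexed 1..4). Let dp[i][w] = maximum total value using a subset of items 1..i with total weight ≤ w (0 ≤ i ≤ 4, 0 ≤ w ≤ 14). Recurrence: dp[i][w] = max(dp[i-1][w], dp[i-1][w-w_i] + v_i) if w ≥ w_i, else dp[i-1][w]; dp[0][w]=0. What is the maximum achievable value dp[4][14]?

i\w   0   1   2   3   4   5   6   7   8   9  10  11  12  13  14
  0   0   0   0   0   0   0   0   0   0   0   0   0   0   0   0
  1   0   0   0   0   0   0   0   0   5   5   5   5   5   5   5
  2   0   0   0   0   0   0   0   0  10  10  10  10  10  10  10
  3   0  12  12  12  12  12  12  12  12  22  22  22  22  22  22
  4   0  12  12  12  12  12  14  14  14  22  22  22  22  22  24

24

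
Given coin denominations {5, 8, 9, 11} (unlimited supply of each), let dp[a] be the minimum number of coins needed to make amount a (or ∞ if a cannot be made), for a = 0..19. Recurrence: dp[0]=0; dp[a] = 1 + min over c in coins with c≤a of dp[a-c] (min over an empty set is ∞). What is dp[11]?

1

 a  0  1  2  3  4  5  6  7  8  9 10 11 12 13 14 15 16 17 18 19
dp  0  -  -  -  -  1  -  -  1  1  2  1  -  2  2  3  2  2  2  2
(- denotes ∞ / unreachable)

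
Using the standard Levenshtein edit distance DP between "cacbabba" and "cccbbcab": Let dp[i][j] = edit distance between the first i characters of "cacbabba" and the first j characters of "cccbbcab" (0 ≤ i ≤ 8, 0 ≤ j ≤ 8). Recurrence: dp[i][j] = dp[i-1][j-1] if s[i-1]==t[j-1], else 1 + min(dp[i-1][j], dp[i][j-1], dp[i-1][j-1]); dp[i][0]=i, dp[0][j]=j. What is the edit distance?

   ''  c  c  c  b  b  c  a  b
''  0  1  2  3  4  5  6  7  8
 c  1  0  1  2  3  4  5  6  7
 a  2  1  1  2  3  4  5  5  6
 c  3  2  1  1  2  3  4  5  6
 b  4  3  2  2  1  2  3  4  5
 a  5  4  3  3  2  2  3  3  4
 b  6  5  4  4  3  2  3  4  3
 b  7  6  5  5  4  3  3  4  4
 a  8  7  6  6  5  4  4  3  4

4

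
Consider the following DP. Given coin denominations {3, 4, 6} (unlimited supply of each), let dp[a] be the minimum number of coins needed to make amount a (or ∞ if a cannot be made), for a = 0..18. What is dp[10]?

2

 a  0  1  2  3  4  5  6  7  8  9 10 11 12 13 14 15 16 17 18
dp  0  -  -  1  1  -  1  2  2  2  2  3  2  3  3  3  3  4  3
(- denotes ∞ / unreachable)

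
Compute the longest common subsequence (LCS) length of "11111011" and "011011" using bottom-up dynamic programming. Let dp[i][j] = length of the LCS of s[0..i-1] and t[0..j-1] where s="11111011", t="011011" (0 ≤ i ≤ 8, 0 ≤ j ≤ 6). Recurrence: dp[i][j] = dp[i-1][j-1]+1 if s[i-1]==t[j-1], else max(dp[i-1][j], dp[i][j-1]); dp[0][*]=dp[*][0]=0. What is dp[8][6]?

5

   ''  0  1  1  0  1  1
''  0  0  0  0  0  0  0
 1  0  0  1  1  1  1  1
 1  0  0  1  2  2  2  2
 1  0  0  1  2  2  3  3
 1  0  0  1  2  2  3  4
 1  0  0  1  2  2  3  4
 0  0  1  1  2  3  3  4
 1  0  1  2  2  3  4  4
 1  0  1  2  3  3  4  5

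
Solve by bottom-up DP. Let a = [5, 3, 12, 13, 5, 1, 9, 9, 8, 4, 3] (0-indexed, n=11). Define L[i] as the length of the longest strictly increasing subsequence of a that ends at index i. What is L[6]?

   i    0    1    2    3    4    5    6    7    8    9   10
a[i]    5    3   12   13    5    1    9    9    8    4    3
L[i]    1    1    2    3    2    1    3    3    3    2    2

3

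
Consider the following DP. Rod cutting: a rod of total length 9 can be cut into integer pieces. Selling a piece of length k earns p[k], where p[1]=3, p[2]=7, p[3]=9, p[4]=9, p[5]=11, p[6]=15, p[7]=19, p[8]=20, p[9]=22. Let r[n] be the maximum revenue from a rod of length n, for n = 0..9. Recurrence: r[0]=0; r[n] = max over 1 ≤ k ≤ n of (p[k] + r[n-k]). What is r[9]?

   n    0    1    2    3    4    5    6    7    8    9
r[n]    0    3    7   10   14   17   21   24   28   31

31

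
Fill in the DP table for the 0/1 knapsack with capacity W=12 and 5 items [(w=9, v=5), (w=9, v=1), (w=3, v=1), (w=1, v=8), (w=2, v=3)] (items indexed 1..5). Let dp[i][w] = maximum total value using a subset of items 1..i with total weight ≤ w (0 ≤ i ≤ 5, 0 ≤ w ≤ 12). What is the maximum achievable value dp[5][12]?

i\w   0   1   2   3   4   5   6   7   8   9  10  11  12
  0   0   0   0   0   0   0   0   0   0   0   0   0   0
  1   0   0   0   0   0   0   0   0   0   5   5   5   5
  2   0   0   0   0   0   0   0   0   0   5   5   5   5
  3   0   0   0   1   1   1   1   1   1   5   5   5   6
  4   0   8   8   8   9   9   9   9   9   9  13  13  13
  5   0   8   8  11  11  11  12  12  12  12  13  13  16

16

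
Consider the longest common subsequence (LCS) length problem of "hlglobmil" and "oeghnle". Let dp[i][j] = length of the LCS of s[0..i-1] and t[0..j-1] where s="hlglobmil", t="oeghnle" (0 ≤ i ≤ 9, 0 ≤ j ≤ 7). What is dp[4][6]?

   ''  o  e  g  h  n  l  e
''  0  0  0  0  0  0  0  0
 h  0  0  0  0  1  1  1  1
 l  0  0  0  0  1  1  2  2
 g  0  0  0  1  1  1  2  2
 l  0  0  0  1  1  1  2  2
 o  0  1  1  1  1  1  2  2
 b  0  1  1  1  1  1  2  2
 m  0  1  1  1  1  1  2  2
 i  0  1  1  1  1  1  2  2
 l  0  1  1  1  1  1  2  2

2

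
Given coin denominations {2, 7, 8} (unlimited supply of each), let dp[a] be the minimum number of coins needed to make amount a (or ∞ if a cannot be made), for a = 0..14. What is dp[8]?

1

 a  0  1  2  3  4  5  6  7  8  9 10 11 12 13 14
dp  0  -  1  -  2  -  3  1  1  2  2  3  3  4  2
(- denotes ∞ / unreachable)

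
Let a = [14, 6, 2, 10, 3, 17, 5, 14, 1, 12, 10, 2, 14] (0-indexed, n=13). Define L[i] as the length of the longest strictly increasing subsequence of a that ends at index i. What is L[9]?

4

   i    0    1    2    3    4    5    6    7    8    9   10   11   12
a[i]   14    6    2   10    3   17    5   14    1   12   10    2   14
L[i]    1    1    1    2    2    3    3    4    1    4    4    2    5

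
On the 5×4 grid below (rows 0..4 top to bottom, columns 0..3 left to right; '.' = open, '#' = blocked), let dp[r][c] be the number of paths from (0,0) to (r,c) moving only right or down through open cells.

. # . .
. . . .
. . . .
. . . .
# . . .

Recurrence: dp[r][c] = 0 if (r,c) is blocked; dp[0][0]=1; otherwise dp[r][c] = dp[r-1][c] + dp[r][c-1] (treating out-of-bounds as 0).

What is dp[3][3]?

10

r\c   0   1   2   3
  0   1   0   0   0
  1   1   1   1   1
  2   1   2   3   4
  3   1   3   6  10
  4   0   3   9  19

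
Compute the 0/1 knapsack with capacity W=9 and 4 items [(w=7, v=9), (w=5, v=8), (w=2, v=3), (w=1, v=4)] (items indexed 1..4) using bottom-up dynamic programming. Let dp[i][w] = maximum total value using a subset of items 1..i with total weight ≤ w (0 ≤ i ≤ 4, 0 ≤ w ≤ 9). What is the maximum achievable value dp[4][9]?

i\w   0   1   2   3   4   5   6   7   8   9
  0   0   0   0   0   0   0   0   0   0   0
  1   0   0   0   0   0   0   0   9   9   9
  2   0   0   0   0   0   8   8   9   9   9
  3   0   0   3   3   3   8   8  11  11  12
  4   0   4   4   7   7   8  12  12  15  15

15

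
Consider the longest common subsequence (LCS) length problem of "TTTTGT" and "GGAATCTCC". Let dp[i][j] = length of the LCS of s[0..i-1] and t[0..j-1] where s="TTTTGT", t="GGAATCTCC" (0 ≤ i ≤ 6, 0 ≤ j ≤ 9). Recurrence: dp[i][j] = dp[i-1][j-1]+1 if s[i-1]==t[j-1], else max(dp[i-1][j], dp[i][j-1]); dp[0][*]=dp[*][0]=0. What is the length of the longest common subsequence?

2

   ''  G  G  A  A  T  C  T  C  C
''  0  0  0  0  0  0  0  0  0  0
 T  0  0  0  0  0  1  1  1  1  1
 T  0  0  0  0  0  1  1  2  2  2
 T  0  0  0  0  0  1  1  2  2  2
 T  0  0  0  0  0  1  1  2  2  2
 G  0  1  1  1  1  1  1  2  2  2
 T  0  1  1  1  1  2  2  2  2  2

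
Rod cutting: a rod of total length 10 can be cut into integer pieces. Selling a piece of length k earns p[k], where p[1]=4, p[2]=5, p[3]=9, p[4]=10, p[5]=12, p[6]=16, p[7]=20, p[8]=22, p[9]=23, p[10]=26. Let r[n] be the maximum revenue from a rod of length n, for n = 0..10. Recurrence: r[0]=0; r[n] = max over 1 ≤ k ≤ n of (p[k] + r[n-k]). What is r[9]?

36

   n    0    1    2    3    4    5    6    7    8    9   10
r[n]    0    4    8   12   16   20   24   28   32   36   40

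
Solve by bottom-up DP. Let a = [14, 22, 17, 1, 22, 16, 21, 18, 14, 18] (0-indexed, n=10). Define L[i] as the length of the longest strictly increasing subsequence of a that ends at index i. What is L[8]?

2

   i    0    1    2    3    4    5    6    7    8    9
a[i]   14   22   17    1   22   16   21   18   14   18
L[i]    1    2    2    1    3    2    3    3    2    3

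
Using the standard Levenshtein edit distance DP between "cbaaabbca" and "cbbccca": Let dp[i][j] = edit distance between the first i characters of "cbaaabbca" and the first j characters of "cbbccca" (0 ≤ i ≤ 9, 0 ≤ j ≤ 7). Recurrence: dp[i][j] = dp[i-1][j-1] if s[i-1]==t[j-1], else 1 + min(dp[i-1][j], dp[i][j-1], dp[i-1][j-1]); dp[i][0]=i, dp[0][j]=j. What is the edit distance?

5

   ''  c  b  b  c  c  c  a
''  0  1  2  3  4  5  6  7
 c  1  0  1  2  3  4  5  6
 b  2  1  0  1  2  3  4  5
 a  3  2  1  1  2  3  4  4
 a  4  3  2  2  2  3  4  4
 a  5  4  3  3  3  3  4  4
 b  6  5  4  3  4  4  4  5
 b  7  6  5  4  4  5  5  5
 c  8  7  6  5  4  4  5  6
 a  9  8  7  6  5  5  5  5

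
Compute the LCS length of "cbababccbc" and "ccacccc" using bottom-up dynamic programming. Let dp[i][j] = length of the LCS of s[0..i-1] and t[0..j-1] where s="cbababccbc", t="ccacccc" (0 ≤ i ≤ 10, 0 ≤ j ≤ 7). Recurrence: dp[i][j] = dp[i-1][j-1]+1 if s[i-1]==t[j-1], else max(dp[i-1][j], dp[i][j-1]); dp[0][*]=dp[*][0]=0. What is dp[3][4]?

2

   ''  c  c  a  c  c  c  c
''  0  0  0  0  0  0  0  0
 c  0  1  1  1  1  1  1  1
 b  0  1  1  1  1  1  1  1
 a  0  1  1  2  2  2  2  2
 b  0  1  1  2  2  2  2  2
 a  0  1  1  2  2  2  2  2
 b  0  1  1  2  2  2  2  2
 c  0  1  2  2  3  3  3  3
 c  0  1  2  2  3  4  4  4
 b  0  1  2  2  3  4  4  4
 c  0  1  2  2  3  4  5  5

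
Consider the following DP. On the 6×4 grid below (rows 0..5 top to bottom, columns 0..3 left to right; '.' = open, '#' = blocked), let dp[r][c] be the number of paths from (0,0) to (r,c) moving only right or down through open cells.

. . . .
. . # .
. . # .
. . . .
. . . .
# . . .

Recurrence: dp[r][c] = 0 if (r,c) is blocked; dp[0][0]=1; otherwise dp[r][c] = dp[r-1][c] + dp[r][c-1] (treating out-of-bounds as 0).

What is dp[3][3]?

5

r\c   0   1   2   3
  0   1   1   1   1
  1   1   2   0   1
  2   1   3   0   1
  3   1   4   4   5
  4   1   5   9  14
  5   0   5  14  28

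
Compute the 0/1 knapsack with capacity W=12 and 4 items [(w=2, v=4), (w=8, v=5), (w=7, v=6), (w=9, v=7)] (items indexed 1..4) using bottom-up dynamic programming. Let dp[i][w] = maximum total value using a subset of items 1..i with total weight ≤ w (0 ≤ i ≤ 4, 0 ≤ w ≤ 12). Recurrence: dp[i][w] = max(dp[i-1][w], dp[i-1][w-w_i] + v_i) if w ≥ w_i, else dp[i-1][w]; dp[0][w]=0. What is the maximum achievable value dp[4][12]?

i\w   0   1   2   3   4   5   6   7   8   9  10  11  12
  0   0   0   0   0   0   0   0   0   0   0   0   0   0
  1   0   0   4   4   4   4   4   4   4   4   4   4   4
  2   0   0   4   4   4   4   4   4   5   5   9   9   9
  3   0   0   4   4   4   4   4   6   6  10  10  10  10
  4   0   0   4   4   4   4   4   6   6  10  10  11  11

11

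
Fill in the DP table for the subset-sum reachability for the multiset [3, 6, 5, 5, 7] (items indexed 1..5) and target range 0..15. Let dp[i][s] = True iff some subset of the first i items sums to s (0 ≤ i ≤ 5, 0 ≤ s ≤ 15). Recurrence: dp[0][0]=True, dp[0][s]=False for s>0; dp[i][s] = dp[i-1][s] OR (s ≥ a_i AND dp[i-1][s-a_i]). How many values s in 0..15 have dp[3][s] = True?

8

i\s   0   1   2   3   4   5   6   7   8   9  10  11  12  13  14  15
  0   T   F   F   F   F   F   F   F   F   F   F   F   F   F   F   F
  1   T   F   F   T   F   F   F   F   F   F   F   F   F   F   F   F
  2   T   F   F   T   F   F   T   F   F   T   F   F   F   F   F   F
  3   T   F   F   T   F   T   T   F   T   T   F   T   F   F   T   F
  4   T   F   F   T   F   T   T   F   T   T   T   T   F   T   T   F
  5   T   F   F   T   F   T   T   T   T   T   T   T   T   T   T   T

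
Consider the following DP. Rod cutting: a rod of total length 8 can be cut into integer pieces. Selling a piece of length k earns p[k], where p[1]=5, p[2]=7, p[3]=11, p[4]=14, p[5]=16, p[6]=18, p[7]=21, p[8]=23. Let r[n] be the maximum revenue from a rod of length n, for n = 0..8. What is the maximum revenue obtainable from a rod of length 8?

   n    0    1    2    3    4    5    6    7    8
r[n]    0    5   10   15   20   25   30   35   40

40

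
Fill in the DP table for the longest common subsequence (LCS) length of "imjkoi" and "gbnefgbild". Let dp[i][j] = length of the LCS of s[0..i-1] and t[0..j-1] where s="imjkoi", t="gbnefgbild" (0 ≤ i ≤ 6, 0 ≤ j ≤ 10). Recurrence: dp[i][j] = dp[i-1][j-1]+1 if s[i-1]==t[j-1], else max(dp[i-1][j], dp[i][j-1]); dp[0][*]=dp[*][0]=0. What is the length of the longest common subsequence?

   ''  g  b  n  e  f  g  b  i  l  d
''  0  0  0  0  0  0  0  0  0  0  0
 i  0  0  0  0  0  0  0  0  1  1  1
 m  0  0  0  0  0  0  0  0  1  1  1
 j  0  0  0  0  0  0  0  0  1  1  1
 k  0  0  0  0  0  0  0  0  1  1  1
 o  0  0  0  0  0  0  0  0  1  1  1
 i  0  0  0  0  0  0  0  0  1  1  1

1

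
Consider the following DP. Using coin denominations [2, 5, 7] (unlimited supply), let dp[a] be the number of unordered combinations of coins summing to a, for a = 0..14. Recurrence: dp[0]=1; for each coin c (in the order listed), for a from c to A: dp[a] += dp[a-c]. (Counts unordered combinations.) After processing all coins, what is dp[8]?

1

after  coin     0     1     2     3     4     5     6     7     8     9    10    11    12    13    14
          2     1     0     1     0     1     0     1     0     1     0     1     0     1     0     1
          5     1     0     1     0     1     1     1     1     1     1     2     1     2     1     2
          7     1     0     1     0     1     1     1     2     1     2     2     2     3     2     4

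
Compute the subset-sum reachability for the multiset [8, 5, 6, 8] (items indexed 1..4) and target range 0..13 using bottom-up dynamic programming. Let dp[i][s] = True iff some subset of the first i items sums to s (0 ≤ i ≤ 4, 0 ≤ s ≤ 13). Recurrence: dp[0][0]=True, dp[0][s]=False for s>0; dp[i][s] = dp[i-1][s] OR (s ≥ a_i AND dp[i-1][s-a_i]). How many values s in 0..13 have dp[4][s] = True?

6

i\s   0   1   2   3   4   5   6   7   8   9  10  11  12  13
  0   T   F   F   F   F   F   F   F   F   F   F   F   F   F
  1   T   F   F   F   F   F   F   F   T   F   F   F   F   F
  2   T   F   F   F   F   T   F   F   T   F   F   F   F   T
  3   T   F   F   F   F   T   T   F   T   F   F   T   F   T
  4   T   F   F   F   F   T   T   F   T   F   F   T   F   T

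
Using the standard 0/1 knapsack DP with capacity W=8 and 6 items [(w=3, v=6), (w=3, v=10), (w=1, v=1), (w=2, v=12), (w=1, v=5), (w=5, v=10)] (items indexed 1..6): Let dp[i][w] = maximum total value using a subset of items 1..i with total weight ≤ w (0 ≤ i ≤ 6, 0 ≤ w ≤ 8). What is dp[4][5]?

22

i\w   0   1   2   3   4   5   6   7   8
  0   0   0   0   0   0   0   0   0   0
  1   0   0   0   6   6   6   6   6   6
  2   0   0   0  10  10  10  16  16  16
  3   0   1   1  10  11  11  16  17  17
  4   0   1  12  13  13  22  23  23  28
  5   0   5  12  17  18  22  27  28  28
  6   0   5  12  17  18  22  27  28  28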